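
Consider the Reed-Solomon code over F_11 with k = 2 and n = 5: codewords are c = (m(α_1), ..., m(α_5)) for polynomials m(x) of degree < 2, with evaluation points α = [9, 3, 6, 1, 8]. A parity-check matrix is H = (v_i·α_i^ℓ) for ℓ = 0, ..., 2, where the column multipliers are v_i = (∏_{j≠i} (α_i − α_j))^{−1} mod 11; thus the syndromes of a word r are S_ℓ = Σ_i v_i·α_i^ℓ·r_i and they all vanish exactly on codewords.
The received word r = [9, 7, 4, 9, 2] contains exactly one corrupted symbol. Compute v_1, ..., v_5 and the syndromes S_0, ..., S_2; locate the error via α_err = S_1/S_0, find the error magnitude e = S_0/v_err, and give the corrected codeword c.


S = (8, 6, 10), error at position 1, error magnitude e = 8, c = [1, 7, 4, 9, 2].

Step 1: column multipliers v_i = (∏_{j≠i}(α_i − α_j))^{−1} mod 11.
  i = 1 (α = 9): (9−3)(9−6)(9−1)(9−8) = 6·3·8·1 = 144 ≡ 1, so v_1 = 1^{−1} = 1 (mod 11).
  i = 2 (α = 3): (3−9)(3−6)(3−1)(3−8) = (−6)·(−3)·2·(−5) = −180 ≡ 7, so v_2 = 7^{−1} = 8 (mod 11).
  i = 3 (α = 6): (6−9)(6−3)(6−1)(6−8) = (−3)·3·5·(−2) = 90 ≡ 2, so v_3 = 2^{−1} = 6 (mod 11).
  i = 4 (α = 1): (1−9)(1−3)(1−6)(1−8) = (−8)·(−2)·(−5)·(−7) = 560 ≡ 10, so v_4 = 10^{−1} = 10 (mod 11).
  i = 5 (α = 8): (8−9)(8−3)(8−6)(8−1) = (−1)·5·2·7 = −70 ≡ 7, so v_5 = 7^{−1} = 8 (mod 11).
  v = [1, 8, 6, 10, 8].
Step 2: syndromes of r = [9, 7, 4, 9, 2] (all sums mod 11).
  S_0 = Σ v_i r_i = 1·9 + 8·7 + 6·4 + 10·9 + 8·2 = 195 ≡ 8.
  S_1 = Σ v_i α_i r_i = 1·9·9 + 8·3·7 + 6·6·4 + 10·1·9 + 8·8·2 = 611 ≡ 6.
  α_i^2 mod 11 = [4, 9, 3, 1, 9].
  S_2 = Σ v_i α_i^2 r_i = 1·4·9 + 8·9·7 + 6·3·4 + 10·1·9 + 8·9·2 = 846 ≡ 10.
  S = (8, 6, 10) ≠ 0, so r is not a codeword (an error is present).
Step 3: locate the error. For a single error e at position i, S_ℓ = v_i·e·α_i^ℓ, so α_err = S_1/S_0.
  S_0^{−1} = 8^{−1} = 7 (mod 11), so α_err = 6·7 = 42 ≡ 9 = α_1. Error position i = 1.
  Consistency check: S_2/S_1 = 10·2 = 20 ≡ 9 = α_err ✓ (single-error assumption holds).
Step 4: error magnitude e = S_0/v_1 = S_0·∏_{j≠1}(α_1 − α_j) = 8·1 = 8 ≡ 8 (mod 11).
Step 5: correct position 1: c_1 = r_1 − e = 9 − 8 ≡ 1 (mod 11). Hence c = [1, 7, 4, 9, 2].
  Check: interpolating c through the α_i gives m(x) = 10 + 10·x (degree < 2) with m(α_i) = c_i for every i, so c is indeed a codeword.


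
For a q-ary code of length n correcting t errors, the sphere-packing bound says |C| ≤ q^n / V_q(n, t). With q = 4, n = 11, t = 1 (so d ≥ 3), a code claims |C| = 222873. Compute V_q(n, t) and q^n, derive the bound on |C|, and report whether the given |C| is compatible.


V_q(n, t) = 34, q^n = 4194304, Hamming bound = 123361, |C| = 222873 > bound (violated).

Step 1: Compute V_q(n, t) = Σ_{j=0}^1 C(n, j) (q−1)^j.
  j = 0: C(11,0)·(3)^0 = 1·1 = 1.
  j = 1: C(11,1)·(3)^1 = 11·3 = 33.
  V_q(n, t) = 1 + 33 = 34.
Step 2: q^n = 4^11 = 4194304.
Step 3: Hamming bound ⌊q^n / V_q(n,t)⌋ = ⌊4194304/34⌋ = 123361.
Step 4: Compare |C| = 222873 to 123361: violated.
The claimed |C| lies above the Hamming bound, so no 4-ary code of length 11 with d ≥ 3 can have 222873 codewords.


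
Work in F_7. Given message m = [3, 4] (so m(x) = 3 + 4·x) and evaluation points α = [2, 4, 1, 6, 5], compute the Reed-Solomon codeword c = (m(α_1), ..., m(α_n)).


c = [4, 5, 0, 6, 2]

Message polynomial: m(x) = 3 + 4·x (mod 7).
For each evaluation point α_i, compute m(α_i) mod 7:
  α_1 = 2: Horner steps 4 → 4, so m(2) = 4.
  α_2 = 4: Horner steps 4 → 5, so m(4) = 5.
  α_3 = 1: Horner steps 4 → 0, so m(1) = 0.
  α_4 = 6: Horner steps 4 → 6, so m(6) = 6.
  α_5 = 5: Horner steps 4 → 2, so m(5) = 2.
Codeword c = [4, 5, 0, 6, 2] ∈ F_7^5.


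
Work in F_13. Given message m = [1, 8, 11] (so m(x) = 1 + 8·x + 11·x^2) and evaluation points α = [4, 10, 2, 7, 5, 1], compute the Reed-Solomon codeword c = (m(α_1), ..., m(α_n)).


c = [1, 11, 9, 11, 4, 7]

Message polynomial: m(x) = 1 + 8·x + 11·x^2 (mod 13).
For each evaluation point α_i, compute m(α_i) mod 13:
  α_1 = 4: Horner steps 11 → 0 → 1, so m(4) = 1.
  α_2 = 10: Horner steps 11 → 1 → 11, so m(10) = 11.
  α_3 = 2: Horner steps 11 → 4 → 9, so m(2) = 9.
  α_4 = 7: Horner steps 11 → 7 → 11, so m(7) = 11.
  α_5 = 5: Horner steps 11 → 11 → 4, so m(5) = 4.
  α_6 = 1: Horner steps 11 → 6 → 7, so m(1) = 7.
Codeword c = [1, 11, 9, 11, 4, 7] ∈ F_13^6.


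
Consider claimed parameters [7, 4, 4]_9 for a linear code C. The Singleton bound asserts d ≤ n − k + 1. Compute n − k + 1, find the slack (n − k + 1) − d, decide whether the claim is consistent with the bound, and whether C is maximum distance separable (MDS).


Singleton RHS = n − k + 1 = 4, slack = 0, bound satisfied, MDS.

Singleton bound: d ≤ n − k + 1.
Here n = 7, k = 4, so n − k + 1 = 4.
Given d = 4, check d ≤ 4: YES.
Slack = (n − k + 1) − d = 0.
The code is MDS (slack = 0).
Description: the claimed parameters are [7, 4, 4]_9; such a code would be MDS (meets Singleton bound).


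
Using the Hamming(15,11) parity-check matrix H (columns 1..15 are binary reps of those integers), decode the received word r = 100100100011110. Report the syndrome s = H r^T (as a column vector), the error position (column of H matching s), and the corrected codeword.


s = (0, 1, 1, 0)^T, error position = 6, corrected codeword c = 100101100011110

Compute s = H r^T mod 2 one row at a time:
  s_1 = 0 + 0 + 0 + 1 + 1 + 1 + 1 + 0 = 4 ≡ 0 (mod 2).
  s_2 = 1 + 0 + 0 + 1 + 1 + 1 + 1 + 0 = 5 ≡ 1 (mod 2).
  s_3 = 0 + 0 + 0 + 1 + 0 + 1 + 1 + 0 = 3 ≡ 1 (mod 2).
  s_4 = 1 + 0 + 0 + 1 + 0 + 1 + 1 + 0 = 4 ≡ 0 (mod 2).
s = (0, 1, 1, 0)^T — this equals column 6 of H (binary 0110), so error is at position 6.
Correct: flip bit 6 of r = 100100100011110 to get c = 100101100011110.


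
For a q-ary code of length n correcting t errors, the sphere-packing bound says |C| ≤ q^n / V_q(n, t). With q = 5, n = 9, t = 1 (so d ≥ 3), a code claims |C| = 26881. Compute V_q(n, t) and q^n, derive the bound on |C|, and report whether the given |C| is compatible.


V_q(n, t) = 37, q^n = 1953125, Hamming bound = 52787, |C| = 26881 ≤ bound (satisfied).

Step 1: Compute V_q(n, t) = Σ_{j=0}^1 C(n, j) (q−1)^j.
  j = 0: C(9,0)·(4)^0 = 1·1 = 1.
  j = 1: C(9,1)·(4)^1 = 9·4 = 36.
  V_q(n, t) = 1 + 36 = 37.
Step 2: q^n = 5^9 = 1953125.
Step 3: Hamming bound ⌊q^n / V_q(n,t)⌋ = ⌊1953125/37⌋ = 52787.
Step 4: Compare |C| = 26881 to 52787: satisfied.
The claimed |C| lies below the Hamming bound.


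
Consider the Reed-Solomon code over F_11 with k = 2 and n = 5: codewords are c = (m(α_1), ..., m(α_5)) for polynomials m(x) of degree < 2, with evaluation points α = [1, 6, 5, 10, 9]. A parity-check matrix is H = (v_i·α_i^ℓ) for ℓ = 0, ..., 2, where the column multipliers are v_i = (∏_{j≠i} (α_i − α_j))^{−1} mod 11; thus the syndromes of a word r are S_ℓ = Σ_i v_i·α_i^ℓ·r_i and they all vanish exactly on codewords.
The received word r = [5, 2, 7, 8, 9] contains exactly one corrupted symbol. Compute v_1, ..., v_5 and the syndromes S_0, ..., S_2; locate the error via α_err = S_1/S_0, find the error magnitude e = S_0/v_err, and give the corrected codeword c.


S = (1, 10, 1), error at position 4, error magnitude e = 4, c = [5, 2, 7, 4, 9].

Step 1: column multipliers v_i = (∏_{j≠i}(α_i − α_j))^{−1} mod 11.
  i = 1 (α = 1): (1−6)(1−5)(1−10)(1−9) = (−5)·(−4)·(−9)·(−8) = 1440 ≡ 10, so v_1 = 10^{−1} = 10 (mod 11).
  i = 2 (α = 6): (6−1)(6−5)(6−10)(6−9) = 5·1·(−4)·(−3) = 60 ≡ 5, so v_2 = 5^{−1} = 9 (mod 11).
  i = 3 (α = 5): (5−1)(5−6)(5−10)(5−9) = 4·(−1)·(−5)·(−4) = −80 ≡ 8, so v_3 = 8^{−1} = 7 (mod 11).
  i = 4 (α = 10): (10−1)(10−6)(10−5)(10−9) = 9·4·5·1 = 180 ≡ 4, so v_4 = 4^{−1} = 3 (mod 11).
  i = 5 (α = 9): (9−1)(9−6)(9−5)(9−10) = 8·3·4·(−1) = −96 ≡ 3, so v_5 = 3^{−1} = 4 (mod 11).
  v = [10, 9, 7, 3, 4].
Step 2: syndromes of r = [5, 2, 7, 8, 9] (all sums mod 11).
  S_0 = Σ v_i r_i = 10·5 + 9·2 + 7·7 + 3·8 + 4·9 = 177 ≡ 1.
  S_1 = Σ v_i α_i r_i = 10·1·5 + 9·6·2 + 7·5·7 + 3·10·8 + 4·9·9 = 967 ≡ 10.
  α_i^2 mod 11 = [1, 3, 3, 1, 4].
  S_2 = Σ v_i α_i^2 r_i = 10·1·5 + 9·3·2 + 7·3·7 + 3·1·8 + 4·4·9 = 419 ≡ 1.
  S = (1, 10, 1) ≠ 0, so r is not a codeword (an error is present).
Step 3: locate the error. For a single error e at position i, S_ℓ = v_i·e·α_i^ℓ, so α_err = S_1/S_0.
  S_0^{−1} = 1^{−1} = 1 (mod 11), so α_err = 10·1 = 10 ≡ 10 = α_4. Error position i = 4.
  Consistency check: S_2/S_1 = 1·10 = 10 ≡ 10 = α_err ✓ (single-error assumption holds).
Step 4: error magnitude e = S_0/v_4 = S_0·∏_{j≠4}(α_4 − α_j) = 1·4 = 4 ≡ 4 (mod 11).
Step 5: correct position 4: c_4 = r_4 − e = 8 − 4 ≡ 4 (mod 11). Hence c = [5, 2, 7, 4, 9].
  Check: interpolating c through the α_i gives m(x) = 10 + 6·x (degree < 2) with m(α_i) = c_i for every i, so c is indeed a codeword.


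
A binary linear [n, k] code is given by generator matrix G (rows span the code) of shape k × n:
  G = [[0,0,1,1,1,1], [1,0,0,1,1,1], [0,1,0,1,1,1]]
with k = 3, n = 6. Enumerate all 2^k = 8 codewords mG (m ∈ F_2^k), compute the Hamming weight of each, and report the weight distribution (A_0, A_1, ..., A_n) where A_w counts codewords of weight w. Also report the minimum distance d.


Weight distribution: A_0 = 1, A_2 = 3, A_4 = 3, A_6 = 1. Minimum distance d = 2.

Enumerate all 2^3 = 8 messages m ∈ F_2^3.
For each, compute codeword c = mG in F_2^6, then tally its weight.
  m = 000 → c = 000000, weight = 0.
  m = 100 → c = 001111, weight = 4.
  m = 010 → c = 100111, weight = 4.
  m = 110 → c = 101000, weight = 2.
  m = 001 → c = 010111, weight = 4.
  m = 101 → c = 011000, weight = 2.
  m = 011 → c = 110000, weight = 2.
  m = 111 → c = 111111, weight = 6.
Tally weights:
  weight 0: 1 codewords.
  weight 2: 3 codewords.
  weight 4: 3 codewords.
  weight 6: 1 codewords.
Minimum distance d = smallest w > 0 with A_w > 0 = 2.
Sanity: Σ A_w = 8 = 2^3 = 8 ✓.


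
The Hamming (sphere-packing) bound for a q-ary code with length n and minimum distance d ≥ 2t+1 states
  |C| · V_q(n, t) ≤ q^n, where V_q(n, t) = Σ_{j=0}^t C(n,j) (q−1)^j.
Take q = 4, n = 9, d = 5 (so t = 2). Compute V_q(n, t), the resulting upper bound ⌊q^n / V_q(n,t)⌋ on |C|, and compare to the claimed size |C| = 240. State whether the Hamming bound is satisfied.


V_q(n, t) = 352, q^n = 262144, Hamming bound = 744, |C| = 240 ≤ bound (satisfied).

Step 1: Compute V_q(n, t) = Σ_{j=0}^2 C(n, j) (q−1)^j.
  j = 0: C(9,0)·(3)^0 = 1·1 = 1.
  j = 1: C(9,1)·(3)^1 = 9·3 = 27.
  j = 2: C(9,2)·(3)^2 = 36·9 = 324.
  V_q(n, t) = 1 + 27 + 324 = 352.
Step 2: q^n = 4^9 = 262144.
Step 3: Hamming bound ⌊q^n / V_q(n,t)⌋ = ⌊262144/352⌋ = 744.
Step 4: Compare |C| = 240 to 744: satisfied.
The claimed |C| lies below the Hamming bound.


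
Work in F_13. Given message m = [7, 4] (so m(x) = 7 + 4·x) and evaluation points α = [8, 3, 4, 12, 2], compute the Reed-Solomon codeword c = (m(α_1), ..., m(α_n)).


c = [0, 6, 10, 3, 2]

Message polynomial: m(x) = 7 + 4·x (mod 13).
For each evaluation point α_i, compute m(α_i) mod 13:
  α_1 = 8: Horner steps 4 → 0, so m(8) = 0.
  α_2 = 3: Horner steps 4 → 6, so m(3) = 6.
  α_3 = 4: Horner steps 4 → 10, so m(4) = 10.
  α_4 = 12: Horner steps 4 → 3, so m(12) = 3.
  α_5 = 2: Horner steps 4 → 2, so m(2) = 2.
Codeword c = [0, 6, 10, 3, 2] ∈ F_13^5.


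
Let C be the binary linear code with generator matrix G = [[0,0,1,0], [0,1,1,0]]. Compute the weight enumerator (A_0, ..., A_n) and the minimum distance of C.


Weight distribution: A_0 = 1, A_1 = 2, A_2 = 1. Minimum distance d = 1.

Enumerate all 2^2 = 4 messages m ∈ F_2^2.
For each, compute codeword c = mG in F_2^4, then tally its weight.
  m = 00 → c = 0000, weight = 0.
  m = 10 → c = 0010, weight = 1.
  m = 01 → c = 0110, weight = 2.
  m = 11 → c = 0100, weight = 1.
Tally weights:
  weight 0: 1 codewords.
  weight 1: 2 codewords.
  weight 2: 1 codewords.
Minimum distance d = smallest w > 0 with A_w > 0 = 1.
Sanity: Σ A_w = 4 = 2^2 = 4 ✓.


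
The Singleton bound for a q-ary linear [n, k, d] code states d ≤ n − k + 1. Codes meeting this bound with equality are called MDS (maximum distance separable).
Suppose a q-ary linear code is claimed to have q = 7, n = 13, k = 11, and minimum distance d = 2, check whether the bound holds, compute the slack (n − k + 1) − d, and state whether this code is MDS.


Singleton RHS = n − k + 1 = 3, slack = 1, bound satisfied, not MDS.

Singleton bound: d ≤ n − k + 1.
Here n = 13, k = 11, so n − k + 1 = 3.
Given d = 2, check d ≤ 3: YES.
Slack = (n − k + 1) − d = 1.
The code is NOT MDS (slack = 1 > 0).
Description: the claimed parameters are [13, 11, 2]_7; such a code would be non-MDS.


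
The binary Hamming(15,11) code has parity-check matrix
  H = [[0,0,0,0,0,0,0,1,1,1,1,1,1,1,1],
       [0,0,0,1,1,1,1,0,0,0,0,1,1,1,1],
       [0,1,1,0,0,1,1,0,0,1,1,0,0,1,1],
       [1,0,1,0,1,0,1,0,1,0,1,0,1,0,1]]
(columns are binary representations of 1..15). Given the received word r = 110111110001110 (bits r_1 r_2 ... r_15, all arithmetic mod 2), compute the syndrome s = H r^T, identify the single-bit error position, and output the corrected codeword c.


s = (0, 1, 0, 0)^T, error position = 4, corrected codeword c = 110011110001110

Compute s = H r^T mod 2 one row at a time:
  s_1 = 1 + 0 + 0 + 0 + 1 + 1 + 1 + 0 = 4 ≡ 0 (mod 2).
  s_2 = 1 + 1 + 1 + 1 + 1 + 1 + 1 + 0 = 7 ≡ 1 (mod 2).
  s_3 = 1 + 0 + 1 + 1 + 0 + 0 + 1 + 0 = 4 ≡ 0 (mod 2).
  s_4 = 1 + 0 + 1 + 1 + 0 + 0 + 1 + 0 = 4 ≡ 0 (mod 2).
s = (0, 1, 0, 0)^T — this equals column 4 of H (binary 0100), so error is at position 4.
Correct: flip bit 4 of r = 110111110001110 to get c = 110011110001110.


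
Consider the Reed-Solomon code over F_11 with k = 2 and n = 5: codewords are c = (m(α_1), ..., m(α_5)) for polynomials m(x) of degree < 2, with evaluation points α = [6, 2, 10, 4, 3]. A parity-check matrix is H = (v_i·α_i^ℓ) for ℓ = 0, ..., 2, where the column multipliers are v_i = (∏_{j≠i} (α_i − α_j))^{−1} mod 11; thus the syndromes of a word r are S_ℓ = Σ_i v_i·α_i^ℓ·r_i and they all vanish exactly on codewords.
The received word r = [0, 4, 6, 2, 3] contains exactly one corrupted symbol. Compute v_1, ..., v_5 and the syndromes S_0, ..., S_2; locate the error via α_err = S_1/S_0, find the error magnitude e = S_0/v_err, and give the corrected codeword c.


S = (5, 6, 5), error at position 3, error magnitude e = 10, c = [0, 4, 7, 2, 3].

Step 1: column multipliers v_i = (∏_{j≠i}(α_i − α_j))^{−1} mod 11.
  i = 1 (α = 6): (6−2)(6−10)(6−4)(6−3) = 4·(−4)·2·3 = −96 ≡ 3, so v_1 = 3^{−1} = 4 (mod 11).
  i = 2 (α = 2): (2−6)(2−10)(2−4)(2−3) = (−4)·(−8)·(−2)·(−1) = 64 ≡ 9, so v_2 = 9^{−1} = 5 (mod 11).
  i = 3 (α = 10): (10−6)(10−2)(10−4)(10−3) = 4·8·6·7 = 1344 ≡ 2, so v_3 = 2^{−1} = 6 (mod 11).
  i = 4 (α = 4): (4−6)(4−2)(4−10)(4−3) = (−2)·2·(−6)·1 = 24 ≡ 2, so v_4 = 2^{−1} = 6 (mod 11).
  i = 5 (α = 3): (3−6)(3−2)(3−10)(3−4) = (−3)·1·(−7)·(−1) = −21 ≡ 1, so v_5 = 1^{−1} = 1 (mod 11).
  v = [4, 5, 6, 6, 1].
Step 2: syndromes of r = [0, 4, 6, 2, 3] (all sums mod 11).
  S_0 = Σ v_i r_i = 4·0 + 5·4 + 6·6 + 6·2 + 1·3 = 71 ≡ 5.
  S_1 = Σ v_i α_i r_i = 4·6·0 + 5·2·4 + 6·10·6 + 6·4·2 + 1·3·3 = 457 ≡ 6.
  α_i^2 mod 11 = [3, 4, 1, 5, 9].
  S_2 = Σ v_i α_i^2 r_i = 4·3·0 + 5·4·4 + 6·1·6 + 6·5·2 + 1·9·3 = 203 ≡ 5.
  S = (5, 6, 5) ≠ 0, so r is not a codeword (an error is present).
Step 3: locate the error. For a single error e at position i, S_ℓ = v_i·e·α_i^ℓ, so α_err = S_1/S_0.
  S_0^{−1} = 5^{−1} = 9 (mod 11), so α_err = 6·9 = 54 ≡ 10 = α_3. Error position i = 3.
  Consistency check: S_2/S_1 = 5·2 = 10 ≡ 10 = α_err ✓ (single-error assumption holds).
Step 4: error magnitude e = S_0/v_3 = S_0·∏_{j≠3}(α_3 − α_j) = 5·2 = 10 ≡ 10 (mod 11).
Step 5: correct position 3: c_3 = r_3 − e = 6 − 10 ≡ 7 (mod 11). Hence c = [0, 4, 7, 2, 3].
  Check: interpolating c through the α_i gives m(x) = 6 + 10·x (degree < 2) with m(α_i) = c_i for every i, so c is indeed a codeword.


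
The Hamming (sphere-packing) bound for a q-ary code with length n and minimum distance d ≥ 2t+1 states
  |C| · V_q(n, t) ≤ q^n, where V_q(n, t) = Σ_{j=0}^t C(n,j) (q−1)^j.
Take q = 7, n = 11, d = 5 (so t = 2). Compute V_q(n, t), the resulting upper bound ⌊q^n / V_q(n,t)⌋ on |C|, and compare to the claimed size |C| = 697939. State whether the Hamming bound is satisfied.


V_q(n, t) = 2047, q^n = 1977326743, Hamming bound = 965963, |C| = 697939 ≤ bound (satisfied).

Step 1: Compute V_q(n, t) = Σ_{j=0}^2 C(n, j) (q−1)^j.
  j = 0: C(11,0)·(6)^0 = 1·1 = 1.
  j = 1: C(11,1)·(6)^1 = 11·6 = 66.
  j = 2: C(11,2)·(6)^2 = 55·36 = 1980.
  V_q(n, t) = 1 + 66 + 1980 = 2047.
Step 2: q^n = 7^11 = 1977326743.
Step 3: Hamming bound ⌊q^n / V_q(n,t)⌋ = ⌊1977326743/2047⌋ = 965963.
Step 4: Compare |C| = 697939 to 965963: satisfied.
The claimed |C| lies below the Hamming bound.


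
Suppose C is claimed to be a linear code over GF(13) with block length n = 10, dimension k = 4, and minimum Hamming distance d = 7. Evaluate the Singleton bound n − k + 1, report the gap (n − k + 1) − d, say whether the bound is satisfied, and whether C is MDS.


Singleton RHS = n − k + 1 = 7, slack = 0, bound satisfied, MDS.

Singleton bound: d ≤ n − k + 1.
Here n = 10, k = 4, so n − k + 1 = 7.
Given d = 7, check d ≤ 7: YES.
Slack = (n − k + 1) − d = 0.
The code is MDS (slack = 0).
Description: the claimed parameters are [10, 4, 7]_13; such a code would be MDS (meets Singleton bound).


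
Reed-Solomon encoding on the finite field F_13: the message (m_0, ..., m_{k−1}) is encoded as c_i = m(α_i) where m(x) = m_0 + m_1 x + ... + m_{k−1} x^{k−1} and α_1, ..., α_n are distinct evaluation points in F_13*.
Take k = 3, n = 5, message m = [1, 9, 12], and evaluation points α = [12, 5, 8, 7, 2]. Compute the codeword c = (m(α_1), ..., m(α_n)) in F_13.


c = [4, 8, 9, 2, 2]

Message polynomial: m(x) = 1 + 9·x + 12·x^2 (mod 13).
For each evaluation point α_i, compute m(α_i) mod 13:
  α_1 = 12: Horner steps 12 → 10 → 4, so m(12) = 4.
  α_2 = 5: Horner steps 12 → 4 → 8, so m(5) = 8.
  α_3 = 8: Horner steps 12 → 1 → 9, so m(8) = 9.
  α_4 = 7: Horner steps 12 → 2 → 2, so m(7) = 2.
  α_5 = 2: Horner steps 12 → 7 → 2, so m(2) = 2.
Codeword c = [4, 8, 9, 2, 2] ∈ F_13^5.


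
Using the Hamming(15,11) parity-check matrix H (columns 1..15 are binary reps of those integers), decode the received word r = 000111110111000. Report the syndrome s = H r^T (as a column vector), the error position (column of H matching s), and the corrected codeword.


s = (0, 1, 0, 1)^T, error position = 5, corrected codeword c = 000101110111000

Compute s = H r^T mod 2 one row at a time:
  s_1 = 1 + 0 + 1 + 1 + 1 + 0 + 0 + 0 = 4 ≡ 0 (mod 2).
  s_2 = 1 + 1 + 1 + 1 + 1 + 0 + 0 + 0 = 5 ≡ 1 (mod 2).
  s_3 = 0 + 0 + 1 + 1 + 1 + 1 + 0 + 0 = 4 ≡ 0 (mod 2).
  s_4 = 0 + 0 + 1 + 1 + 0 + 1 + 0 + 0 = 3 ≡ 1 (mod 2).
s = (0, 1, 0, 1)^T — this equals column 5 of H (binary 0101), so error is at position 5.
Correct: flip bit 5 of r = 000111110111000 to get c = 000101110111000.


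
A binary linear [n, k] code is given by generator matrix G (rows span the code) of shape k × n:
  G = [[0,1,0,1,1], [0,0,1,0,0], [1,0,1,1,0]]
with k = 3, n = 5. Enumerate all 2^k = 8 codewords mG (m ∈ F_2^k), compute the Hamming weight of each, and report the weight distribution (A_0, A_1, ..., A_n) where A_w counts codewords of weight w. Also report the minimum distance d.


Weight distribution: A_0 = 1, A_1 = 1, A_2 = 1, A_3 = 3, A_4 = 2. Minimum distance d = 1.

Enumerate all 2^3 = 8 messages m ∈ F_2^3.
For each, compute codeword c = mG in F_2^5, then tally its weight.
  m = 000 → c = 00000, weight = 0.
  m = 100 → c = 01011, weight = 3.
  m = 010 → c = 00100, weight = 1.
  m = 110 → c = 01111, weight = 4.
  m = 001 → c = 10110, weight = 3.
  m = 101 → c = 11101, weight = 4.
  m = 011 → c = 10010, weight = 2.
  m = 111 → c = 11001, weight = 3.
Tally weights:
  weight 0: 1 codewords.
  weight 1: 1 codewords.
  weight 2: 1 codewords.
  weight 3: 3 codewords.
  weight 4: 2 codewords.
Minimum distance d = smallest w > 0 with A_w > 0 = 1.
Sanity: Σ A_w = 8 = 2^3 = 8 ✓.


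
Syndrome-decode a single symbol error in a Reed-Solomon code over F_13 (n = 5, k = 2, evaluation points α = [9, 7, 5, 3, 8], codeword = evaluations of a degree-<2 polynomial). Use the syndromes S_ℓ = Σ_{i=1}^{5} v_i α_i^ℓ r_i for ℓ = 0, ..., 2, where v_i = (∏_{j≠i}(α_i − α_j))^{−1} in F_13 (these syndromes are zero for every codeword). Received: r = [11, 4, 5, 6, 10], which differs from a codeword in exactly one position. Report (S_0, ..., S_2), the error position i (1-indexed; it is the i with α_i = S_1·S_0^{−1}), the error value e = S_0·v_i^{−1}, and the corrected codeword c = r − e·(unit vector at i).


S = (11, 8, 7), error at position 1, error magnitude e = 8, c = [3, 4, 5, 6, 10].

Step 1: column multipliers v_i = (∏_{j≠i}(α_i − α_j))^{−1} mod 13.
  i = 1 (α = 9): (9−7)(9−5)(9−3)(9−8) = 2·4·6·1 = 48 ≡ 9, so v_1 = 9^{−1} = 3 (mod 13).
  i = 2 (α = 7): (7−9)(7−5)(7−3)(7−8) = (−2)·2·4·(−1) = 16 ≡ 3, so v_2 = 3^{−1} = 9 (mod 13).
  i = 3 (α = 5): (5−9)(5−7)(5−3)(5−8) = (−4)·(−2)·2·(−3) = −48 ≡ 4, so v_3 = 4^{−1} = 10 (mod 13).
  i = 4 (α = 3): (3−9)(3−7)(3−5)(3−8) = (−6)·(−4)·(−2)·(−5) = 240 ≡ 6, so v_4 = 6^{−1} = 11 (mod 13).
  i = 5 (α = 8): (8−9)(8−7)(8−5)(8−3) = (−1)·1·3·5 = −15 ≡ 11, so v_5 = 11^{−1} = 6 (mod 13).
  v = [3, 9, 10, 11, 6].
Step 2: syndromes of r = [11, 4, 5, 6, 10] (all sums mod 13).
  S_0 = Σ v_i r_i = 3·11 + 9·4 + 10·5 + 11·6 + 6·10 = 245 ≡ 11.
  S_1 = Σ v_i α_i r_i = 3·9·11 + 9·7·4 + 10·5·5 + 11·3·6 + 6·8·10 = 1477 ≡ 8.
  α_i^2 mod 13 = [3, 10, 12, 9, 12].
  S_2 = Σ v_i α_i^2 r_i = 3·3·11 + 9·10·4 + 10·12·5 + 11·9·6 + 6·12·10 = 2373 ≡ 7.
  S = (11, 8, 7) ≠ 0, so r is not a codeword (an error is present).
Step 3: locate the error. For a single error e at position i, S_ℓ = v_i·e·α_i^ℓ, so α_err = S_1/S_0.
  S_0^{−1} = 11^{−1} = 6 (mod 13), so α_err = 8·6 = 48 ≡ 9 = α_1. Error position i = 1.
  Consistency check: S_2/S_1 = 7·5 = 35 ≡ 9 = α_err ✓ (single-error assumption holds).
Step 4: error magnitude e = S_0/v_1 = S_0·∏_{j≠1}(α_1 − α_j) = 11·9 = 99 ≡ 8 (mod 13).
Step 5: correct position 1: c_1 = r_1 − e = 11 − 8 ≡ 3 (mod 13). Hence c = [3, 4, 5, 6, 10].
  Check: interpolating c through the α_i gives m(x) = 1 + 6·x (degree < 2) with m(α_i) = c_i for every i, so c is indeed a codeword.


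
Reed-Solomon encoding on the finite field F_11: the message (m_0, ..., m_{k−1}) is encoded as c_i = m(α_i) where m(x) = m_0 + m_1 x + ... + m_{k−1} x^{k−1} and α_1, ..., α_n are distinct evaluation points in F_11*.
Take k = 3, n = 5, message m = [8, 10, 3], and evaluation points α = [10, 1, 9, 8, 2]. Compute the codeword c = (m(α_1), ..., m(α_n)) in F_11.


c = [1, 10, 0, 5, 7]

Message polynomial: m(x) = 8 + 10·x + 3·x^2 (mod 11).
For each evaluation point α_i, compute m(α_i) mod 11:
  α_1 = 10: Horner steps 3 → 7 → 1, so m(10) = 1.
  α_2 = 1: Horner steps 3 → 2 → 10, so m(1) = 10.
  α_3 = 9: Horner steps 3 → 4 → 0, so m(9) = 0.
  α_4 = 8: Horner steps 3 → 1 → 5, so m(8) = 5.
  α_5 = 2: Horner steps 3 → 5 → 7, so m(2) = 7.
Codeword c = [1, 10, 0, 5, 7] ∈ F_11^5.


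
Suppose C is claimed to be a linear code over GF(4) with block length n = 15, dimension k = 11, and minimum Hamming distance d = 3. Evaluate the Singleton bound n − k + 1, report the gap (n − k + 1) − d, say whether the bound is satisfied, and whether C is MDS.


Singleton RHS = n − k + 1 = 5, slack = 2, bound satisfied, not MDS.

Singleton bound: d ≤ n − k + 1.
Here n = 15, k = 11, so n − k + 1 = 5.
Given d = 3, check d ≤ 5: YES.
Slack = (n − k + 1) − d = 2.
The code is NOT MDS (slack = 2 > 0).
Description: the claimed parameters are [15, 11, 3]_4; such a code would be non-MDS.


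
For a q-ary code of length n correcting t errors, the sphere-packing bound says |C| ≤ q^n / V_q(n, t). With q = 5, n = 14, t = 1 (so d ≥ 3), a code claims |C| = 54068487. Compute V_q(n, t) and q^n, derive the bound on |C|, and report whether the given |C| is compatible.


V_q(n, t) = 57, q^n = 6103515625, Hamming bound = 107079221, |C| = 54068487 ≤ bound (satisfied).

Step 1: Compute V_q(n, t) = Σ_{j=0}^1 C(n, j) (q−1)^j.
  j = 0: C(14,0)·(4)^0 = 1·1 = 1.
  j = 1: C(14,1)·(4)^1 = 14·4 = 56.
  V_q(n, t) = 1 + 56 = 57.
Step 2: q^n = 5^14 = 6103515625.
Step 3: Hamming bound ⌊q^n / V_q(n,t)⌋ = ⌊6103515625/57⌋ = 107079221.
Step 4: Compare |C| = 54068487 to 107079221: satisfied.
The claimed |C| lies below the Hamming bound.


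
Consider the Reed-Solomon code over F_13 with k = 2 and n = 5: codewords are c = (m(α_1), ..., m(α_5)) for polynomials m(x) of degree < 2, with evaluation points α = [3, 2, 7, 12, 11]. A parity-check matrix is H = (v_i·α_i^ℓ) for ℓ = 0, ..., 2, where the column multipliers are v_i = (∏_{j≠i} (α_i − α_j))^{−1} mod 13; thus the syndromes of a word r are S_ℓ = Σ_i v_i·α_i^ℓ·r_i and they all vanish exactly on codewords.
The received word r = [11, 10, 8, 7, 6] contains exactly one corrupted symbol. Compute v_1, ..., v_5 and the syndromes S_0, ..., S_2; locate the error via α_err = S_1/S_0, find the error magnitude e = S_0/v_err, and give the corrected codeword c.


S = (11, 12, 6), error at position 3, error magnitude e = 6, c = [11, 10, 2, 7, 6].

Step 1: column multipliers v_i = (∏_{j≠i}(α_i − α_j))^{−1} mod 13.
  i = 1 (α = 3): (3−2)(3−7)(3−12)(3−11) = 1·(−4)·(−9)·(−8) = −288 ≡ 11, so v_1 = 11^{−1} = 6 (mod 13).
  i = 2 (α = 2): (2−3)(2−7)(2−12)(2−11) = (−1)·(−5)·(−10)·(−9) = 450 ≡ 8, so v_2 = 8^{−1} = 5 (mod 13).
  i = 3 (α = 7): (7−3)(7−2)(7−12)(7−11) = 4·5·(−5)·(−4) = 400 ≡ 10, so v_3 = 10^{−1} = 4 (mod 13).
  i = 4 (α = 12): (12−3)(12−2)(12−7)(12−11) = 9·10·5·1 = 450 ≡ 8, so v_4 = 8^{−1} = 5 (mod 13).
  i = 5 (α = 11): (11−3)(11−2)(11−7)(11−12) = 8·9·4·(−1) = −288 ≡ 11, so v_5 = 11^{−1} = 6 (mod 13).
  v = [6, 5, 4, 5, 6].
Step 2: syndromes of r = [11, 10, 8, 7, 6] (all sums mod 13).
  S_0 = Σ v_i r_i = 6·11 + 5·10 + 4·8 + 5·7 + 6·6 = 219 ≡ 11.
  S_1 = Σ v_i α_i r_i = 6·3·11 + 5·2·10 + 4·7·8 + 5·12·7 + 6·11·6 = 1338 ≡ 12.
  α_i^2 mod 13 = [9, 4, 10, 1, 4].
  S_2 = Σ v_i α_i^2 r_i = 6·9·11 + 5·4·10 + 4·10·8 + 5·1·7 + 6·4·6 = 1293 ≡ 6.
  S = (11, 12, 6) ≠ 0, so r is not a codeword (an error is present).
Step 3: locate the error. For a single error e at position i, S_ℓ = v_i·e·α_i^ℓ, so α_err = S_1/S_0.
  S_0^{−1} = 11^{−1} = 6 (mod 13), so α_err = 12·6 = 72 ≡ 7 = α_3. Error position i = 3.
  Consistency check: S_2/S_1 = 6·12 = 72 ≡ 7 = α_err ✓ (single-error assumption holds).
Step 4: error magnitude e = S_0/v_3 = S_0·∏_{j≠3}(α_3 − α_j) = 11·10 = 110 ≡ 6 (mod 13).
Step 5: correct position 3: c_3 = r_3 − e = 8 − 6 ≡ 2 (mod 13). Hence c = [11, 10, 2, 7, 6].
  Check: interpolating c through the α_i gives m(x) = 8 + 1·x (degree < 2) with m(α_i) = c_i for every i, so c is indeed a codeword.


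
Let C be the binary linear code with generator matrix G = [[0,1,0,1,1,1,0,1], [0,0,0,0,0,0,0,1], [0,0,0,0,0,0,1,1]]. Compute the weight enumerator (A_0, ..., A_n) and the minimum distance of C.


Weight distribution: A_0 = 1, A_1 = 2, A_2 = 1, A_4 = 1, A_5 = 2, A_6 = 1. Minimum distance d = 1.

Enumerate all 2^3 = 8 messages m ∈ F_2^3.
For each, compute codeword c = mG in F_2^8, then tally its weight.
  m = 000 → c = 00000000, weight = 0.
  m = 100 → c = 01011101, weight = 5.
  m = 010 → c = 00000001, weight = 1.
  m = 110 → c = 01011100, weight = 4.
  m = 001 → c = 00000011, weight = 2.
  m = 101 → c = 01011110, weight = 5.
  m = 011 → c = 00000010, weight = 1.
  m = 111 → c = 01011111, weight = 6.
Tally weights:
  weight 0: 1 codewords.
  weight 1: 2 codewords.
  weight 2: 1 codewords.
  weight 4: 1 codewords.
  weight 5: 2 codewords.
  weight 6: 1 codewords.
Minimum distance d = smallest w > 0 with A_w > 0 = 1.
Sanity: Σ A_w = 8 = 2^3 = 8 ✓.


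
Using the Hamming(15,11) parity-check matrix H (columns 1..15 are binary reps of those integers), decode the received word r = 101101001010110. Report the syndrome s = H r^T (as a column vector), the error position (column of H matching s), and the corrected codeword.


s = (0, 0, 0, 1)^T, error position = 1, corrected codeword c = 001101001010110

Compute s = H r^T mod 2 one row at a time:
  s_1 = 0 + 1 + 0 + 1 + 0 + 1 + 1 + 0 = 4 ≡ 0 (mod 2).
  s_2 = 1 + 0 + 1 + 0 + 0 + 1 + 1 + 0 = 4 ≡ 0 (mod 2).
  s_3 = 0 + 1 + 1 + 0 + 0 + 1 + 1 + 0 = 4 ≡ 0 (mod 2).
  s_4 = 1 + 1 + 0 + 0 + 1 + 1 + 1 + 0 = 5 ≡ 1 (mod 2).
s = (0, 0, 0, 1)^T — this equals column 1 of H (binary 0001), so error is at position 1.
Correct: flip bit 1 of r = 101101001010110 to get c = 001101001010110.


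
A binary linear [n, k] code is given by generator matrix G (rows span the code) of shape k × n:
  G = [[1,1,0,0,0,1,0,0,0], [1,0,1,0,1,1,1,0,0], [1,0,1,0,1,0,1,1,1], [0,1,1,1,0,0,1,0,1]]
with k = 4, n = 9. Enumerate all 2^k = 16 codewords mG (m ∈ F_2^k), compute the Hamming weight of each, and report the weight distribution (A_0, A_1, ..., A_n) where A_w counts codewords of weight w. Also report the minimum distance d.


Weight distribution: A_0 = 1, A_3 = 3, A_4 = 3, A_5 = 4, A_6 = 4, A_7 = 1. Minimum distance d = 3.

Enumerate all 2^4 = 16 messages m ∈ F_2^4.
For each, compute codeword c = mG in F_2^9, then tally its weight.
  m = 0000 → c = 000000000, weight = 0.
  m = 1000 → c = 110001000, weight = 3.
  m = 0100 → c = 101011100, weight = 5.
  m = 1100 → c = 011010100, weight = 4.
  m = 0010 → c = 101010111, weight = 6.
  m = 1010 → c = 011011111, weight = 7.
  m = 0110 → c = 000001011, weight = 3.
  m = 1110 → c = 110000011, weight = 4.
  m = 0001 → c = 011100101, weight = 5.
  m = 1001 → c = 101101101, weight = 6.
  m = 0101 → c = 110111001, weight = 6.
  m = 1101 → c = 000110001, weight = 3.
  m = 0011 → c = 110110010, weight = 5.
  m = 1011 → c = 000111010, weight = 4.
  m = 0111 → c = 011101110, weight = 6.
  m = 1111 → c = 101100110, weight = 5.
Tally weights:
  weight 0: 1 codewords.
  weight 3: 3 codewords.
  weight 4: 3 codewords.
  weight 5: 4 codewords.
  weight 6: 4 codewords.
  weight 7: 1 codewords.
Minimum distance d = smallest w > 0 with A_w > 0 = 3.
Sanity: Σ A_w = 16 = 2^4 = 16 ✓.


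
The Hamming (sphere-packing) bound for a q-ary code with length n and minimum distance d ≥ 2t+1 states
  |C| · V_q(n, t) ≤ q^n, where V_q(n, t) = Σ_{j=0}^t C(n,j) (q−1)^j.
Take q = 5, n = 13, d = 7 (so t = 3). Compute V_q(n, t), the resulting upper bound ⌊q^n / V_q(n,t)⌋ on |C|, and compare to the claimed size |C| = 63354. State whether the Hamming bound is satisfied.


V_q(n, t) = 19605, q^n = 1220703125, Hamming bound = 62264, |C| = 63354 > bound (violated).

Step 1: Compute V_q(n, t) = Σ_{j=0}^3 C(n, j) (q−1)^j.
  j = 0: C(13,0)·(4)^0 = 1·1 = 1.
  j = 1: C(13,1)·(4)^1 = 13·4 = 52.
  j = 2: C(13,2)·(4)^2 = 78·16 = 1248.
  j = 3: C(13,3)·(4)^3 = 286·64 = 18304.
  V_q(n, t) = 1 + 52 + 1248 + 18304 = 19605.
Step 2: q^n = 5^13 = 1220703125.
Step 3: Hamming bound ⌊q^n / V_q(n,t)⌋ = ⌊1220703125/19605⌋ = 62264.
Step 4: Compare |C| = 63354 to 62264: violated.
The claimed |C| lies above the Hamming bound, so no 5-ary code of length 13 with d ≥ 7 can have 63354 codewords.


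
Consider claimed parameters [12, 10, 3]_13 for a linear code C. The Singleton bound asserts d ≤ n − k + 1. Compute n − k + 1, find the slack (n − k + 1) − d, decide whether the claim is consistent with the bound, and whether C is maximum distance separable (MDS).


Singleton RHS = n − k + 1 = 3, slack = 0, bound satisfied, MDS.

Singleton bound: d ≤ n − k + 1.
Here n = 12, k = 10, so n − k + 1 = 3.
Given d = 3, check d ≤ 3: YES.
Slack = (n − k + 1) − d = 0.
The code is MDS (slack = 0).
Description: the claimed parameters are [12, 10, 3]_13; such a code would be MDS (meets Singleton bound).


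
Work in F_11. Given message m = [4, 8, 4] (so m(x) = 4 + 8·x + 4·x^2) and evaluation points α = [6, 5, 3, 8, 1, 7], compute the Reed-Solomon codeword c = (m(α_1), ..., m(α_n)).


c = [9, 1, 9, 5, 5, 3]

Message polynomial: m(x) = 4 + 8·x + 4·x^2 (mod 11).
For each evaluation point α_i, compute m(α_i) mod 11:
  α_1 = 6: Horner steps 4 → 10 → 9, so m(6) = 9.
  α_2 = 5: Horner steps 4 → 6 → 1, so m(5) = 1.
  α_3 = 3: Horner steps 4 → 9 → 9, so m(3) = 9.
  α_4 = 8: Horner steps 4 → 7 → 5, so m(8) = 5.
  α_5 = 1: Horner steps 4 → 1 → 5, so m(1) = 5.
  α_6 = 7: Horner steps 4 → 3 → 3, so m(7) = 3.
Codeword c = [9, 1, 9, 5, 5, 3] ∈ F_11^6.


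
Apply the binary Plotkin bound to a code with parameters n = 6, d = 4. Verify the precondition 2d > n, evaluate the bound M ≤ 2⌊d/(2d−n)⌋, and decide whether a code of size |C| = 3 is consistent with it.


Plotkin bound M ≤ 4; given |C| = 3 ≤ bound (satisfied).

Check applicability: 2d = 8, n = 6.
2d − n = 2 > 0, so Plotkin applies.
Compute d/(2d−n) = 4/2 ≈ 2.0000.
⌊d/(2d−n)⌋ = 2.
Plotkin bound: M ≤ 2·2 = 4.
Given |C| = 3, check: satisfied.
This |C| is below the Plotkin bound.


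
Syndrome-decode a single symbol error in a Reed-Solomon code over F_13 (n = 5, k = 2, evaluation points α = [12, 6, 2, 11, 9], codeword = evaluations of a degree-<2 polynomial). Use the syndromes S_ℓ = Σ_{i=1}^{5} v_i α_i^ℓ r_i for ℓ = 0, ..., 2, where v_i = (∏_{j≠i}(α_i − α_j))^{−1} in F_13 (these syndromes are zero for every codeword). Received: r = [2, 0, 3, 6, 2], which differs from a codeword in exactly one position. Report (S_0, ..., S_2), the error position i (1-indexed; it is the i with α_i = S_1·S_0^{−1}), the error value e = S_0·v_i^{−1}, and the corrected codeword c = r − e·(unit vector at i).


S = (3, 1, 9), error at position 5, error magnitude e = 1, c = [2, 0, 3, 6, 1].

Step 1: column multipliers v_i = (∏_{j≠i}(α_i − α_j))^{−1} mod 13.
  i = 1 (α = 12): (12−6)(12−2)(12−11)(12−9) = 6·10·1·3 = 180 ≡ 11, so v_1 = 11^{−1} = 6 (mod 13).
  i = 2 (α = 6): (6−12)(6−2)(6−11)(6−9) = (−6)·4·(−5)·(−3) = −360 ≡ 4, so v_2 = 4^{−1} = 10 (mod 13).
  i = 3 (α = 2): (2−12)(2−6)(2−11)(2−9) = (−10)·(−4)·(−9)·(−7) = 2520 ≡ 11, so v_3 = 11^{−1} = 6 (mod 13).
  i = 4 (α = 11): (11−12)(11−6)(11−2)(11−9) = (−1)·5·9·2 = −90 ≡ 1, so v_4 = 1^{−1} = 1 (mod 13).
  i = 5 (α = 9): (9−12)(9−6)(9−2)(9−11) = (−3)·3·7·(−2) = 126 ≡ 9, so v_5 = 9^{−1} = 3 (mod 13).
  v = [6, 10, 6, 1, 3].
Step 2: syndromes of r = [2, 0, 3, 6, 2] (all sums mod 13).
  S_0 = Σ v_i r_i = 6·2 + 10·0 + 6·3 + 1·6 + 3·2 = 42 ≡ 3.
  S_1 = Σ v_i α_i r_i = 6·12·2 + 10·6·0 + 6·2·3 + 1·11·6 + 3·9·2 = 300 ≡ 1.
  α_i^2 mod 13 = [1, 10, 4, 4, 3].
  S_2 = Σ v_i α_i^2 r_i = 6·1·2 + 10·10·0 + 6·4·3 + 1·4·6 + 3·3·2 = 126 ≡ 9.
  S = (3, 1, 9) ≠ 0, so r is not a codeword (an error is present).
Step 3: locate the error. For a single error e at position i, S_ℓ = v_i·e·α_i^ℓ, so α_err = S_1/S_0.
  S_0^{−1} = 3^{−1} = 9 (mod 13), so α_err = 1·9 = 9 ≡ 9 = α_5. Error position i = 5.
  Consistency check: S_2/S_1 = 9·1 = 9 ≡ 9 = α_err ✓ (single-error assumption holds).
Step 4: error magnitude e = S_0/v_5 = S_0·∏_{j≠5}(α_5 − α_j) = 3·9 = 27 ≡ 1 (mod 13).
Step 5: correct position 5: c_5 = r_5 − e = 2 − 1 ≡ 1 (mod 13). Hence c = [2, 0, 3, 6, 1].
  Check: interpolating c through the α_i gives m(x) = 11 + 9·x (degree < 2) with m(α_i) = c_i for every i, so c is indeed a codeword.


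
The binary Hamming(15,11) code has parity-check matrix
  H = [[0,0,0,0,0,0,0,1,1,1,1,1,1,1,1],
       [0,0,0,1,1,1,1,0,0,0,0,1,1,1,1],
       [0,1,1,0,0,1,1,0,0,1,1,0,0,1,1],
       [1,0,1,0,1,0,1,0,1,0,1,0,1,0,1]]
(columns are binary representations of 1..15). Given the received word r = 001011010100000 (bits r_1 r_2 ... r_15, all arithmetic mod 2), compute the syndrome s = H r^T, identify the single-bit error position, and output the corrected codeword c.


s = (0, 0, 1, 0)^T, error position = 2, corrected codeword c = 011011010100000

Compute s = H r^T mod 2 one row at a time:
  s_1 = 1 + 0 + 1 + 0 + 0 + 0 + 0 + 0 = 2 ≡ 0 (mod 2).
  s_2 = 0 + 1 + 1 + 0 + 0 + 0 + 0 + 0 = 2 ≡ 0 (mod 2).
  s_3 = 0 + 1 + 1 + 0 + 1 + 0 + 0 + 0 = 3 ≡ 1 (mod 2).
  s_4 = 0 + 1 + 1 + 0 + 0 + 0 + 0 + 0 = 2 ≡ 0 (mod 2).
s = (0, 0, 1, 0)^T — this equals column 2 of H (binary 0010), so error is at position 2.
Correct: flip bit 2 of r = 001011010100000 to get c = 011011010100000.


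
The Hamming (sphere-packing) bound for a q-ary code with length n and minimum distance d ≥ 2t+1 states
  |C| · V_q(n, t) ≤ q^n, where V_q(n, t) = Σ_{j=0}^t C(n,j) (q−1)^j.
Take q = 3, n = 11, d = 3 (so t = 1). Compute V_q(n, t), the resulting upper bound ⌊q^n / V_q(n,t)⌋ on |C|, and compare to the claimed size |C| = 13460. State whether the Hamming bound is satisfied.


V_q(n, t) = 23, q^n = 177147, Hamming bound = 7702, |C| = 13460 > bound (violated).

Step 1: Compute V_q(n, t) = Σ_{j=0}^1 C(n, j) (q−1)^j.
  j = 0: C(11,0)·(2)^0 = 1·1 = 1.
  j = 1: C(11,1)·(2)^1 = 11·2 = 22.
  V_q(n, t) = 1 + 22 = 23.
Step 2: q^n = 3^11 = 177147.
Step 3: Hamming bound ⌊q^n / V_q(n,t)⌋ = ⌊177147/23⌋ = 7702.
Step 4: Compare |C| = 13460 to 7702: violated.
The claimed |C| lies above the Hamming bound, so no 3-ary code of length 11 with d ≥ 3 can have 13460 codewords.


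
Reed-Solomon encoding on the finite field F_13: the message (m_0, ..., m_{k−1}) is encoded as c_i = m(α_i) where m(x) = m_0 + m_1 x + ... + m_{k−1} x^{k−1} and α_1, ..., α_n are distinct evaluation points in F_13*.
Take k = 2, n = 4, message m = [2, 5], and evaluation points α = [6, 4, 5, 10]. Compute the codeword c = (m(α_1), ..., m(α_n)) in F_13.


c = [6, 9, 1, 0]

Message polynomial: m(x) = 2 + 5·x (mod 13).
For each evaluation point α_i, compute m(α_i) mod 13:
  α_1 = 6: Horner steps 5 → 6, so m(6) = 6.
  α_2 = 4: Horner steps 5 → 9, so m(4) = 9.
  α_3 = 5: Horner steps 5 → 1, so m(5) = 1.
  α_4 = 10: Horner steps 5 → 0, so m(10) = 0.
Codeword c = [6, 9, 1, 0] ∈ F_13^4.


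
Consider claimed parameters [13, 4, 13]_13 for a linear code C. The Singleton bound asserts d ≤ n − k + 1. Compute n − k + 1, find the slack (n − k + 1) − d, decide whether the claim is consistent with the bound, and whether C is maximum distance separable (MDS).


Singleton RHS = n − k + 1 = 10, slack = -3, bound violated (no such code; not MDS).

Singleton bound: d ≤ n − k + 1.
Here n = 13, k = 4, so n − k + 1 = 10.
Given d = 13, check d ≤ 10: NO.
Slack = (n − k + 1) − d = -3.
The slack is negative: d = 13 exceeds n − k + 1 = 10 by 3, so the Singleton bound is violated and no linear [13, 4, 13]_13 code can exist. In particular it is not MDS (MDS requires d = n − k + 1 exactly).
Description: the claimed parameters are [13, 4, 13]_13; such a code would be impossible (violates the Singleton bound).


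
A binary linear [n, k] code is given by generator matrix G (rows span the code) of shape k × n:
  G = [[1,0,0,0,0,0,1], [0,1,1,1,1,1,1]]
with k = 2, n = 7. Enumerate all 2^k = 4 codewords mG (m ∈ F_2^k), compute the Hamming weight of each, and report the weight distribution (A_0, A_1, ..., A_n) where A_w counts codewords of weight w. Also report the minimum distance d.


Weight distribution: A_0 = 1, A_2 = 1, A_6 = 2. Minimum distance d = 2.

Enumerate all 2^2 = 4 messages m ∈ F_2^2.
For each, compute codeword c = mG in F_2^7, then tally its weight.
  m = 00 → c = 0000000, weight = 0.
  m = 10 → c = 1000001, weight = 2.
  m = 01 → c = 0111111, weight = 6.
  m = 11 → c = 1111110, weight = 6.
Tally weights:
  weight 0: 1 codewords.
  weight 2: 1 codewords.
  weight 6: 2 codewords.
Minimum distance d = smallest w > 0 with A_w > 0 = 2.
Sanity: Σ A_w = 4 = 2^2 = 4 ✓.
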